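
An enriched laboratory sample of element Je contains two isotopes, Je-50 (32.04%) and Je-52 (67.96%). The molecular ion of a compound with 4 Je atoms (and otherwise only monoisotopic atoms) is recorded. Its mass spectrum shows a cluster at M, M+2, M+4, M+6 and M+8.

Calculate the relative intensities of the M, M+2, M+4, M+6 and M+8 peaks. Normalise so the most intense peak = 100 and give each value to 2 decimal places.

Expanding (0.3204 + 0.6796)^4:
P(M) = 0.3204^4 = 0.010538
P(M+2) = 4 × 0.3204^3 × 0.6796^1 = 0.089411
P(M+4) = 6 × 0.3204^2 × 0.6796^2 = 0.284474
P(M+6) = 4 × 0.3204^1 × 0.6796^3 = 0.402265
P(M+8) = 0.6796^4 = 0.213311
The M+6 peak is largest (0.402265); scaling to 100 gives 2.62 : 22.23 : 70.72 : 100.00 : 53.03.

2.62 : 22.23 : 70.72 : 100.00 : 53.03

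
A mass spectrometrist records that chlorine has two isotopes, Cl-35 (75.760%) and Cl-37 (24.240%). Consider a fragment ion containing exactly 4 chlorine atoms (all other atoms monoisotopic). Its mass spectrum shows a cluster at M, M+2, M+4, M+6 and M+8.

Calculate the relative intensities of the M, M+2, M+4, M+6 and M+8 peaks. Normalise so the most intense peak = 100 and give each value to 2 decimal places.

Each Cl atom is independently Cl-35 (p = 0.75760) or Cl-37 (q = 0.24240); the cluster is the binomial expansion (p + q)^4.
P(M) = 0.75760^4 = 0.329428
P(M+2) = 4 × 0.75760^3 × 0.24240^1 = 0.421612
P(M+4) = 6 × 0.75760^2 × 0.24240^2 = 0.202347
P(M+6) = 4 × 0.75760^1 × 0.24240^3 = 0.043162
P(M+8) = 0.24240^4 = 0.003452
The M+2 peak is largest (0.421612); scaling to 100 gives 78.14 : 100.00 : 47.99 : 10.24 : 0.82.

78.14 : 100.00 : 47.99 : 10.24 : 0.82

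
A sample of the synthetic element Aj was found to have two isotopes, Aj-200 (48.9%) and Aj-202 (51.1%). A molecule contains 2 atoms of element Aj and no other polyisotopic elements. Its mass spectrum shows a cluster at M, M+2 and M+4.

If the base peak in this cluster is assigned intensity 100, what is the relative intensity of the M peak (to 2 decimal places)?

Binomial terms of (0.489 + 0.511)^2: M 0.2391, M+2 0.4998, M+4 0.2611 → M+2 is the base peak.
P(M+2) = C(2,1) × 0.489^1 × 0.511^1 = 2 × 0.4890 × 0.5110 = 0.499758 (base)
P(M) = C(2,0) × 0.489^2 × 0.511^0 = 1 × 0.239121 × 1.0000 = 0.239121
Relative intensity = 0.239121 / 0.499758 × 100 = 47.85

47.85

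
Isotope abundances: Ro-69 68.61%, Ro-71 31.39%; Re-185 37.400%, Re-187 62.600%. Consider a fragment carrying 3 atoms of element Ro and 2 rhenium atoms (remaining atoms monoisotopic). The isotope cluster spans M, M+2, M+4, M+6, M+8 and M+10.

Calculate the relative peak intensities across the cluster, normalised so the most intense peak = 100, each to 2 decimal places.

Element Ro pattern (n=3): 0.32297006 : 0.44328946 : 0.20281091 : 0.03092957
Rhenium pattern (n=2): 0.139876 : 0.468248 : 0.391876
Convolve the two distributions (both contribute in 2-u steps):
  M: 0.32297006×0.139876 = 0.045176
  M+2: 0.32297006×0.468248 + 0.44328946×0.139876 = 0.213236
  M+4: 0.32297006×0.391876 + 0.44328946×0.468248 + 0.20281091×0.139876 = 0.362502
  M+6: 0.44328946×0.391876 + 0.20281091×0.468248 + 0.03092957×0.139876 = 0.273007
  M+8: 0.20281091×0.391876 + 0.03092957×0.468248 = 0.093959
  M+10: 0.03092957×0.391876 = 0.012121
Scale to base peak (0.362502) = 100: 12.46 : 58.82 : 100.00 : 75.31 : 25.92 : 3.34

12.46 : 58.82 : 100.00 : 75.31 : 25.92 : 3.34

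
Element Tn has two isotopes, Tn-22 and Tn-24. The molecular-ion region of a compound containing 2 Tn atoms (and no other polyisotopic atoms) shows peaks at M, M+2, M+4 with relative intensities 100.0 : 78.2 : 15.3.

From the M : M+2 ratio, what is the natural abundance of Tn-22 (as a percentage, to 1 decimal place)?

If p is the fraction of Tn that is Tn-22, then I(M+2)/I(M) = [C(2,1)·p^1·(1−p)] / p^2 = 2·(1−p)/p = 78.2/100.0 = 0.7820
(1−p)/p = 0.7820/2 = 0.3910  ⇒  p = 1/(1 + 0.3910) = 0.7189
Tn-22: 71.9%, Tn-24: 28.1%.

71.9%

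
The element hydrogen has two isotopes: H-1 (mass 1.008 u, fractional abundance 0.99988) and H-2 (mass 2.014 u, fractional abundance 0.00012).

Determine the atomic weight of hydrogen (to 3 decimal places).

Weight each isotope mass by its fractional abundance: 0.99988 × 1.008 + 0.00012 × 2.014
= 1.0079 + 0.0002 = 1.0081 u

1.008 u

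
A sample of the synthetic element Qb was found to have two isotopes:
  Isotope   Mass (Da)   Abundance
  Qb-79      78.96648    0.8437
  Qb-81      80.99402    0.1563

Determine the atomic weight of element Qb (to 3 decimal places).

The abundance-weighted mean is 0.8437 × 78.96648 + 0.1563 × 80.99402
= 66.624019 + 12.659365 = 79.283384 Da

79.283 Da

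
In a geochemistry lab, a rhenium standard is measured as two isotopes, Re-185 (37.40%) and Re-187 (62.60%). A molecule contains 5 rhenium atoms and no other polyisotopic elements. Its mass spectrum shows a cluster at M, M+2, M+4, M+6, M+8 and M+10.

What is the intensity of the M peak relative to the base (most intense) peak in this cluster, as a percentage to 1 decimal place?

2.1%

Term probabilities: M 0.0073, M+2 0.0612, M+4 0.2050, M+6 0.3431, M+8 0.2872, M+10 0.0961. Base peak = M+6.
P(M+6) = C(5,3) × 0.3740^2 × 0.6260^3 = 10 × 0.139876 × 0.24531438 = 0.343136 (base)
P(M) = C(5,0) × 0.3740^5 × 0.6260^0 = 1 × 0.00731742 × 1.0000 = 0.007317
Relative intensity = 0.007317 / 0.343136 × 100 = 2.1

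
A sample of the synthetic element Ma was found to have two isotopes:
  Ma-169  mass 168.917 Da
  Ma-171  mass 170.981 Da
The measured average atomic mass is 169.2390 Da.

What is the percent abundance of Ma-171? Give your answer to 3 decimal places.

Writing the weighted mean with unknown fraction x of Ma-169:
168.917·x + 170.981·(1 − x) = 169.2390
(168.917 − 170.981)·x = 169.2390 − 170.981
x = -1.7420 / -2.064 = 0.84399 → 84.399% Ma-169, 15.601% Ma-171.

15.601%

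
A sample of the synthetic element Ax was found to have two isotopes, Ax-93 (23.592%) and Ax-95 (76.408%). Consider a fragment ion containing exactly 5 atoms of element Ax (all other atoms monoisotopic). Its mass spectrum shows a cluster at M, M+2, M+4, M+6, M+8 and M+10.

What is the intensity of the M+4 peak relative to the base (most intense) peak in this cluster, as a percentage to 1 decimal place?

Term probabilities: M 0.0007, M+2 0.0118, M+4 0.0767, M+6 0.2483, M+8 0.4021, M+10 0.2604. Base peak = M+8.
P(M+8) = C(5,4) × 0.23592^1 × 0.76408^4 = 5 × 0.23592 × 0.34084374 = 0.402059 (base)
P(M+4) = C(5,2) × 0.23592^3 × 0.76408^2 = 10 × 0.01313089 × 0.58381825 = 0.076661
Relative intensity = 0.076661 / 0.402059 × 100 = 19.1

19.1%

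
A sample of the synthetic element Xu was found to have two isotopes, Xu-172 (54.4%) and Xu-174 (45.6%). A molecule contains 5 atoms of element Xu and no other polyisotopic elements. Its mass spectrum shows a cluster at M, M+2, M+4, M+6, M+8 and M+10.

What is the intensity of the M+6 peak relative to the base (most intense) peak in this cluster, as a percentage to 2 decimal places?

83.82%

Term probabilities: M 0.0476, M+2 0.1997, M+4 0.3348, M+6 0.2806, M+8 0.1176, M+10 0.0197. Base peak = M+4.
P(M+4) = C(5,2) × 0.544^3 × 0.456^2 = 10 × 0.16098918 × 0.207936 = 0.334754 (base)
P(M+6) = C(5,3) × 0.544^2 × 0.456^3 = 10 × 0.295936 × 0.09481882 = 0.280603
Relative intensity = 0.280603 / 0.334754 × 100 = 83.82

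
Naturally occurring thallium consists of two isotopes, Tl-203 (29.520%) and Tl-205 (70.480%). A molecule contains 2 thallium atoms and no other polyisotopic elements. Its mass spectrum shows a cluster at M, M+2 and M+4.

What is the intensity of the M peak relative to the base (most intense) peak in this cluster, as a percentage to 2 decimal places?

17.54%

(0.29520 + 0.70480)^2 gives M 0.0871, M+2 0.4161, M+4 0.4967; the largest is M+4.
P(M+4) = C(2,2) × 0.29520^0 × 0.70480^2 = 1 × 1.0000 × 0.49674304 = 0.496743 (base)
P(M) = C(2,0) × 0.29520^2 × 0.70480^0 = 1 × 0.08714304 × 1.0000 = 0.087143
Relative intensity = 0.087143 / 0.496743 × 100 = 17.54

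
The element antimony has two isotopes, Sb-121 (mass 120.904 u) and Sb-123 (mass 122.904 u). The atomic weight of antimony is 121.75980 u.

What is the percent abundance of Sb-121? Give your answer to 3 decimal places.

57.210%

Let x be the fractional abundance of Sb-121; then Sb-123 has abundance 1 − x.
120.904·x + 122.904·(1 − x) = 121.75980
(120.904 − 122.904)·x = 121.75980 − 122.904
x = -1.14420 / -2.000 = 0.57210 → 57.210% Sb-121, 42.790% Sb-123.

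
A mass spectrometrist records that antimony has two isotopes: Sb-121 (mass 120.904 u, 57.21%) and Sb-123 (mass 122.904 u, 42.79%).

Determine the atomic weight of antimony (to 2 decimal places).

Average mass = Σ (abundance × isotope mass) = 0.5721 × 120.904 + 0.4279 × 122.904
= 69.1692 + 52.5906 = 121.7598 u

121.76 u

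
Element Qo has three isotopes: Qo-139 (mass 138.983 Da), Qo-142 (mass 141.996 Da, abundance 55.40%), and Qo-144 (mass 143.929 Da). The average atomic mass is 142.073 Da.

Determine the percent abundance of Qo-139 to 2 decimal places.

The remaining 44.60% is split between Qo-139 (fraction x) and Qo-144 (fraction 0.4460 − x).
Substituting: 138.983x + 143.929(0.4460 − x) = 63.407216
(138.983 − 143.929)x = -0.785118  ⇒  x = 0.15874, y = 0.28726
Qo-139: 15.87%, Qo-144: 28.73%.

15.87%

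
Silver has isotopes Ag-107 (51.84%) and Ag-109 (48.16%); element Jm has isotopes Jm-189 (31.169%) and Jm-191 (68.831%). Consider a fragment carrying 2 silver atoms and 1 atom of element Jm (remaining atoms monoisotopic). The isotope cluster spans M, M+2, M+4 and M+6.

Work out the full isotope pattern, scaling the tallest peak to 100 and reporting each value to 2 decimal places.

Silver pattern (n=2): 0.26873856 : 0.49932288 : 0.23193856
Element Jm pattern (n=1): 0.31169 : 0.68831
Convolve the two distributions (both contribute in 2-u steps):
  M: 0.26873856×0.31169 = 0.083763
  M+2: 0.26873856×0.68831 + 0.49932288×0.31169 = 0.340609
  M+4: 0.49932288×0.68831 + 0.23193856×0.31169 = 0.415982
  M+6: 0.23193856×0.68831 = 0.159646
Scale to base peak (0.415982) = 100: 20.14 : 81.88 : 100.00 : 38.38

20.14 : 81.88 : 100.00 : 38.38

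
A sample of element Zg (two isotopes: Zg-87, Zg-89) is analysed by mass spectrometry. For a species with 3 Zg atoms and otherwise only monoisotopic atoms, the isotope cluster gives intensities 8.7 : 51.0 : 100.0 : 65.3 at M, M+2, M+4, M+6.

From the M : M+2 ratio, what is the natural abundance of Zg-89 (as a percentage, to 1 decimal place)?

Let p = fractional abundance of Zg-87. I(M+2)/I(M) = [C(3,1)·p^2·(1−p)] / p^3 = 3·(1−p)/p = 51.0/8.7 = 5.8621
(1−p)/p = 5.8621/3 = 1.9540  ⇒  p = 1/(1 + 1.9540) = 0.3385
Zg-87: 33.9%, Zg-89: 66.1%.

66.1%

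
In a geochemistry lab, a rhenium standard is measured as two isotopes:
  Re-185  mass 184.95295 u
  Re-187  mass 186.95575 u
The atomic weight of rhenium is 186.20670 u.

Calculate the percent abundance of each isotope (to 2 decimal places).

Writing the weighted mean with unknown fraction x of Re-185:
184.95295·x + 186.95575·(1 − x) = 186.20670
(184.95295 − 186.95575)·x = 186.20670 − 186.95575
x = -0.74905 / -2.00280 = 0.37400 → 37.40% Re-185, 62.60% Re-187.

Re-185: 37.40%, Re-187: 62.60%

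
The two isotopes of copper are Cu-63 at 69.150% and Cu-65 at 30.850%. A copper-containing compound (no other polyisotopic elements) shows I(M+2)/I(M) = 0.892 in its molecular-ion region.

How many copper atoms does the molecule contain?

2

With n Cu atoms, P(M+2)/P(M) = C(n,1)·p^(n−1)q / p^n = n·q/p = n · 0.30850/0.69150.
n = 0.892 × 0.69150/0.30850 = 2.00 ≈ 2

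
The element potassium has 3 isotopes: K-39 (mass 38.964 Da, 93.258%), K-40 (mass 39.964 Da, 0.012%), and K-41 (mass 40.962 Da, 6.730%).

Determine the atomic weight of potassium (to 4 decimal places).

The abundance-weighted mean is 0.93258 × 38.964 + 0.00012 × 39.964 + 0.06730 × 40.962
= 36.33705 + 0.00480 + 2.75674 = 39.09859 Da

39.0986 Da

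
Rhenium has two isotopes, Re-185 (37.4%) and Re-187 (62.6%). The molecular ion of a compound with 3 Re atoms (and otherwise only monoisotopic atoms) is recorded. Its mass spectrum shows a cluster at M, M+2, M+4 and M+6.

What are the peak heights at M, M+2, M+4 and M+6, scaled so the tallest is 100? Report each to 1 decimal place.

The 3 Re atoms are independent, so intensities follow the terms of (0.374 + 0.626)^3.
P(M) = 0.374^3 = 0.052314
P(M+2) = 3 × 0.374^2 × 0.626^1 = 0.262687
P(M+4) = 3 × 0.374^1 × 0.626^2 = 0.439685
P(M+6) = 0.626^3 = 0.245314
The M+4 peak is largest (0.439685); scaling to 100 gives 11.9 : 59.7 : 100.0 : 55.8.

11.9 : 59.7 : 100.0 : 55.8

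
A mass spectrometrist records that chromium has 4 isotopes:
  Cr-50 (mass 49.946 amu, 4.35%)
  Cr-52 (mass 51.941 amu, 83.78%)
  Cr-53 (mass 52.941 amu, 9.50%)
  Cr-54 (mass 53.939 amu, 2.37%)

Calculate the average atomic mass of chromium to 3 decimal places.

51.997 amu

Average mass = Σ (abundance × isotope mass) = 0.0435 × 49.946 + 0.8378 × 51.941 + 0.0950 × 52.941 + 0.0237 × 53.939
= 2.1727 + 43.5162 + 5.0294 + 1.2784 = 51.9967 amu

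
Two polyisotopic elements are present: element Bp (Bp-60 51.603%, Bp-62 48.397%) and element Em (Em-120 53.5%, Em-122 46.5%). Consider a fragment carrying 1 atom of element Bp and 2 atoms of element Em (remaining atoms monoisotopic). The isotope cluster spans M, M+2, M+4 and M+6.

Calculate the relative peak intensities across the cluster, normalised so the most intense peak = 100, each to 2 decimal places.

Element Bp pattern (n=1): 0.51603 : 0.48397
Element Em pattern (n=2): 0.286225 : 0.49755 : 0.216225
Convolve the two distributions (both contribute in 2-u steps):
  M: 0.51603×0.286225 = 0.147701
  M+2: 0.51603×0.49755 + 0.48397×0.286225 = 0.395275
  M+4: 0.51603×0.216225 + 0.48397×0.49755 = 0.352378
  M+6: 0.48397×0.216225 = 0.104646
Scale to base peak (0.395275) = 100: 37.37 : 100.00 : 89.15 : 26.47

37.37 : 100.00 : 89.15 : 26.47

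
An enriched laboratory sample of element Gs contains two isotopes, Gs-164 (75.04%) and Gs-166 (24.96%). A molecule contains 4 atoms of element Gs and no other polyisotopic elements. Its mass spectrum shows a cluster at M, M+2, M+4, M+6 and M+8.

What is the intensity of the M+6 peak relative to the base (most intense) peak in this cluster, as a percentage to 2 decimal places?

Term probabilities: M 0.3171, M+2 0.4219, M+4 0.2105, M+6 0.0467, M+8 0.0039. Base peak = M+2.
P(M+2) = C(4,1) × 0.7504^3 × 0.2496^1 = 4 × 0.42255036 × 0.2496 = 0.421874 (base)
P(M+6) = C(4,3) × 0.7504^1 × 0.2496^3 = 4 × 0.7504 × 0.01555012 = 0.046675
Relative intensity = 0.046675 / 0.421874 × 100 = 11.06

11.06%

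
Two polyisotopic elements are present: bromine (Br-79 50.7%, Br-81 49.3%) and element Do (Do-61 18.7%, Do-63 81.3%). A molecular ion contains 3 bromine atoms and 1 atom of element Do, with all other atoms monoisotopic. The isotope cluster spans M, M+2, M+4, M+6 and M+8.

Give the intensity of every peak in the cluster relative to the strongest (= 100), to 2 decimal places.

6.44 : 46.81 : 100.00 : 85.39 : 25.76

Bromine pattern (n=3): 0.13032384 : 0.38017547 : 0.36967753 : 0.11982316
Element Do pattern (n=1): 0.1870 : 0.8130
Convolve the two distributions (both contribute in 2-u steps):
  M: 0.13032384×0.1870 = 0.024371
  M+2: 0.13032384×0.8130 + 0.38017547×0.1870 = 0.177046
  M+4: 0.38017547×0.8130 + 0.36967753×0.1870 = 0.378212
  M+6: 0.36967753×0.8130 + 0.11982316×0.1870 = 0.322955
  M+8: 0.11982316×0.8130 = 0.097416
Scale to base peak (0.378212) = 100: 6.44 : 46.81 : 100.00 : 85.39 : 25.76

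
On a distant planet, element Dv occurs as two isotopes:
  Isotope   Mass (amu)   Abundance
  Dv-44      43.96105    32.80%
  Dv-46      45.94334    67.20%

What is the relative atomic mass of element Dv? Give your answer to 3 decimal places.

45.293 amu

Ar = Σ fᵢ·mᵢ = 0.3280 × 43.96105 + 0.6720 × 45.94334
= 14.419224 + 30.873924 = 45.293148 amu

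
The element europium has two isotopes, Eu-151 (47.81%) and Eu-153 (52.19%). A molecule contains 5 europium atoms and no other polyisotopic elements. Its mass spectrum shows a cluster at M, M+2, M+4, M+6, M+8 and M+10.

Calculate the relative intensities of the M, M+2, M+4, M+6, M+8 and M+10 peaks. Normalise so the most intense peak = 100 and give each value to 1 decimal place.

The 5 Eu atoms are independent, so intensities follow the terms of (0.4781 + 0.5219)^5.
P(M) = 0.4781^5 = 0.024980
P(M+2) = 5 × 0.4781^4 × 0.5219^1 = 0.136343
P(M+4) = 10 × 0.4781^3 × 0.5219^2 = 0.297667
P(M+6) = 10 × 0.4781^2 × 0.5219^3 = 0.324937
P(M+8) = 5 × 0.4781^1 × 0.5219^4 = 0.177353
P(M+10) = 0.5219^5 = 0.038720
The M+6 peak is largest (0.324937); scaling to 100 gives 7.7 : 42.0 : 91.6 : 100.0 : 54.6 : 11.9.

7.7 : 42.0 : 91.6 : 100.0 : 54.6 : 11.9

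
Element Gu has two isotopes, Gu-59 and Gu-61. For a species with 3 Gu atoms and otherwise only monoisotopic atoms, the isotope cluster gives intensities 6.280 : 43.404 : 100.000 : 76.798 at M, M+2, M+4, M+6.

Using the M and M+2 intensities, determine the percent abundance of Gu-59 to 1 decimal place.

If p is the fraction of Gu that is Gu-59, then I(M+2)/I(M) = [C(3,1)·p^2·(1−p)] / p^3 = 3·(1−p)/p = 43.404/6.280 = 6.9115
(1−p)/p = 6.9115/3 = 2.3038  ⇒  p = 1/(1 + 2.3038) = 0.3027
Gu-59: 30.3%, Gu-61: 69.7%.

30.3%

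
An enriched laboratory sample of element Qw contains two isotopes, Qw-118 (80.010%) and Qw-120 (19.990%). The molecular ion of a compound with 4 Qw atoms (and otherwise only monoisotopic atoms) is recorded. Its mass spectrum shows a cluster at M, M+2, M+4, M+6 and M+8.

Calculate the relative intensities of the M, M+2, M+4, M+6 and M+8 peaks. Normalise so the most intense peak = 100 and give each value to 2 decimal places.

The 4 Qw atoms are independent, so intensities follow the terms of (0.80010 + 0.19990)^4.
P(M) = 0.80010^4 = 0.409805
P(M+2) = 4 × 0.80010^3 × 0.19990^1 = 0.409549
P(M+4) = 6 × 0.80010^2 × 0.19990^2 = 0.153485
P(M+6) = 4 × 0.80010^1 × 0.19990^3 = 0.025565
P(M+8) = 0.19990^4 = 0.001597
The M peak is largest (0.409805); scaling to 100 gives 100.00 : 99.94 : 37.45 : 6.24 : 0.39.

100.00 : 99.94 : 37.45 : 6.24 : 0.39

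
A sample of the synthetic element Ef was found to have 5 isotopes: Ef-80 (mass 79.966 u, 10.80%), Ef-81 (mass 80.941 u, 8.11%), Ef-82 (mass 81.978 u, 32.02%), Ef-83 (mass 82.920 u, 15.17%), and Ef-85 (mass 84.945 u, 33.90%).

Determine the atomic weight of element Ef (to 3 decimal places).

82.825 u

The abundance-weighted mean is 0.1080 × 79.966 + 0.0811 × 80.941 + 0.3202 × 81.978 + 0.1517 × 82.920 + 0.3390 × 84.945
= 8.6363 + 6.5643 + 26.2494 + 12.5790 + 28.7964 = 82.8254 u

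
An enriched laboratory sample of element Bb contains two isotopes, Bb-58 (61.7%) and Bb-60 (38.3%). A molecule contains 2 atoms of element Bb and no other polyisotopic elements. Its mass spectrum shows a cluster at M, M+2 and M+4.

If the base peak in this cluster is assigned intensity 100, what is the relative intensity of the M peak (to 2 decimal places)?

80.55

Term probabilities: M 0.3807, M+2 0.4726, M+4 0.1467. Base peak = M+2.
P(M+2) = C(2,1) × 0.617^1 × 0.383^1 = 2 × 0.6170 × 0.3830 = 0.472622 (base)
P(M) = C(2,0) × 0.617^2 × 0.383^0 = 1 × 0.380689 × 1.0000 = 0.380689
Relative intensity = 0.380689 / 0.472622 × 100 = 80.55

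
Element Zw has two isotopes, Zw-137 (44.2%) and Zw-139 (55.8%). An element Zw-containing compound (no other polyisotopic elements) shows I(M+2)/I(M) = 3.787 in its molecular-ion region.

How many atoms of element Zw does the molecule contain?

For n independent Zw atoms, I(M+2)/I(M) = n · (abundance Zw-139) / (abundance Zw-137) = n · 0.558/0.442.
n = 3.787 × 0.442/0.558 = 3.00 ≈ 3

3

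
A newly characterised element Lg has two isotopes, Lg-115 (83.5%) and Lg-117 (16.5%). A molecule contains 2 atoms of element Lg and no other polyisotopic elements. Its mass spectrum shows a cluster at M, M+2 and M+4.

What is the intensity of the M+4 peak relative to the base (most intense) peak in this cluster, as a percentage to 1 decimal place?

Binomial terms of (0.835 + 0.165)^2: M 0.6972, M+2 0.2756, M+4 0.0272 → M is the base peak.
P(M) = C(2,0) × 0.835^2 × 0.165^0 = 1 × 0.697225 × 1.0000 = 0.697225 (base)
P(M+4) = C(2,2) × 0.835^0 × 0.165^2 = 1 × 1.0000 × 0.027225 = 0.027225
Relative intensity = 0.027225 / 0.697225 × 100 = 3.9

3.9%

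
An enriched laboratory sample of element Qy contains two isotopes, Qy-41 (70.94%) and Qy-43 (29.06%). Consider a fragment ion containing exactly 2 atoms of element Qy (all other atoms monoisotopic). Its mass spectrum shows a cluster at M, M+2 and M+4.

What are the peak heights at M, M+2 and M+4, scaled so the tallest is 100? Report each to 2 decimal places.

Expanding (0.7094 + 0.2906)^2:
P(M) = 0.7094^2 = 0.503248
P(M+2) = 2 × 0.7094^1 × 0.2906^1 = 0.412303
P(M+4) = 0.2906^2 = 0.084448
The M peak is largest (0.503248); scaling to 100 gives 100.00 : 81.93 : 16.78.

100.00 : 81.93 : 16.78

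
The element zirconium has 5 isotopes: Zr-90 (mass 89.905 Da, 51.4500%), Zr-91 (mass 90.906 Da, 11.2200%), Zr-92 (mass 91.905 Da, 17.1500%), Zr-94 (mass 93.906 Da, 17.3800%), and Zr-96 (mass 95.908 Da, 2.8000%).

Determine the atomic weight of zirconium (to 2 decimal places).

91.22 Da

The abundance-weighted mean is 0.514500 × 89.905 + 0.112200 × 90.906 + 0.171500 × 91.905 + 0.173800 × 93.906 + 0.028000 × 95.908
= 46.2561 + 10.1997 + 15.7617 + 16.3209 + 2.6854 = 91.2238 Da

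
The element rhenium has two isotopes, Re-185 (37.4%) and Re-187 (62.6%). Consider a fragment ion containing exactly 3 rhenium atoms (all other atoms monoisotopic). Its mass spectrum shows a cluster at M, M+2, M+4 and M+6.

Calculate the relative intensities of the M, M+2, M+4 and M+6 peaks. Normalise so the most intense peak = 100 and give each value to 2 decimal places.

Each Re atom is independently Re-185 (p = 0.374) or Re-187 (q = 0.626); the cluster is the binomial expansion (p + q)^3.
P(M) = 0.374^3 = 0.052314
P(M+2) = 3 × 0.374^2 × 0.626^1 = 0.262687
P(M+4) = 3 × 0.374^1 × 0.626^2 = 0.439685
P(M+6) = 0.626^3 = 0.245314
The M+4 peak is largest (0.439685); scaling to 100 gives 11.90 : 59.74 : 100.00 : 55.79.

11.90 : 59.74 : 100.00 : 55.79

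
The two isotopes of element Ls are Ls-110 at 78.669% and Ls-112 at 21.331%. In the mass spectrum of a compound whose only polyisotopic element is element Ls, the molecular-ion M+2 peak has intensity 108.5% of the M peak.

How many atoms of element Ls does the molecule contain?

For n independent Ls atoms, I(M+2)/I(M) = n · (abundance Ls-112) / (abundance Ls-110) = n · 0.21331/0.78669.
n = 1.085 × 0.78669/0.21331 = 4.00 ≈ 4

4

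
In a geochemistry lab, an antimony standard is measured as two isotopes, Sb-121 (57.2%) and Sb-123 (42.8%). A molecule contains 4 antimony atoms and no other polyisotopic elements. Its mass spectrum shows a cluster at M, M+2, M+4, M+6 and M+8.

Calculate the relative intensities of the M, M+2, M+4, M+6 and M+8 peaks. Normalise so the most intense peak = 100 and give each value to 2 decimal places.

The 4 Sb atoms are independent, so intensities follow the terms of (0.572 + 0.428)^4.
P(M) = 0.572^4 = 0.107049
P(M+2) = 4 × 0.572^3 × 0.428^1 = 0.320400
P(M+4) = 6 × 0.572^2 × 0.428^2 = 0.359609
P(M+6) = 4 × 0.572^1 × 0.428^3 = 0.179385
P(M+8) = 0.428^4 = 0.033556
The M+4 peak is largest (0.359609); scaling to 100 gives 29.77 : 89.10 : 100.00 : 49.88 : 9.33.

29.77 : 89.10 : 100.00 : 49.88 : 9.33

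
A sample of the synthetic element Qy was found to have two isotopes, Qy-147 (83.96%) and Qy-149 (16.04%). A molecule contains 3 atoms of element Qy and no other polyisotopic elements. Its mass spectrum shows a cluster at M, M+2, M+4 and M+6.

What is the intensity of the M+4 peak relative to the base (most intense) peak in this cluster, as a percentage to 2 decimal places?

10.95%

Binomial terms of (0.8396 + 0.1604)^3: M 0.5919, M+2 0.3392, M+4 0.0648, M+6 0.0041 → M is the base peak.
P(M) = C(3,0) × 0.8396^3 × 0.1604^0 = 1 × 0.59185768 × 1.0000 = 0.591858 (base)
P(M+4) = C(3,2) × 0.8396^1 × 0.1604^2 = 3 × 0.8396 × 0.02572816 = 0.064804
Relative intensity = 0.064804 / 0.591858 × 100 = 10.95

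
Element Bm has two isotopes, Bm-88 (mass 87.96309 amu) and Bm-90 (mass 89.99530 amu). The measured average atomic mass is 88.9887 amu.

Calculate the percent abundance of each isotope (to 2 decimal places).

Bm-88: 49.53%, Bm-90: 50.47%

Writing the weighted mean with unknown fraction x of Bm-88:
87.96309·x + 89.99530·(1 − x) = 88.9887
(87.96309 − 89.99530)·x = 88.9887 − 89.99530
x = -1.00660 / -2.03221 = 0.49532 → 49.53% Bm-88, 50.47% Bm-90.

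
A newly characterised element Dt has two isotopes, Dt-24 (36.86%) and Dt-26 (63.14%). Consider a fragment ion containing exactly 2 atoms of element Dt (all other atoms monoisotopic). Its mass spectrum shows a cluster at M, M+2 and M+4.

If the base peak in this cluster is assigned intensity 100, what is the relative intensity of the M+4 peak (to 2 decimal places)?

Binomial terms of (0.3686 + 0.6314)^2: M 0.1359, M+2 0.4655, M+4 0.3987 → M+2 is the base peak.
P(M+2) = C(2,1) × 0.3686^1 × 0.6314^1 = 2 × 0.3686 × 0.6314 = 0.465468 (base)
P(M+4) = C(2,2) × 0.3686^0 × 0.6314^2 = 1 × 1.0000 × 0.39866596 = 0.398666
Relative intensity = 0.398666 / 0.465468 × 100 = 85.65

85.65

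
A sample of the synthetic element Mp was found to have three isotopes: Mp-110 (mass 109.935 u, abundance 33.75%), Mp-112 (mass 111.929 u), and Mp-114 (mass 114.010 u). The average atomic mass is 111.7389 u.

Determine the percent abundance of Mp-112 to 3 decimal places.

43.046%

Let x and y be the fractions of Mp-112 and Mp-114. Then x + y = 1 − 0.3375 = 0.6625 and 111.929x + 114.010y = 111.7389 − 0.3375×109.935 = 74.6358375.
Substituting: 111.929x + 114.010(0.6625 − x) = 74.6358375
(111.929 − 114.010)x = -0.8957875  ⇒  x = 0.43046, y = 0.23204
Mp-112: 43.046%, Mp-114: 23.204%.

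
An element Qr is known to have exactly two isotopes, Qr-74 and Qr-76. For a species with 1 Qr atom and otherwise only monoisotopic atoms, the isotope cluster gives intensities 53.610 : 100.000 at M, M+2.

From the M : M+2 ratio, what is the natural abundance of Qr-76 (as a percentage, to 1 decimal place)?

If p is the fraction of Qr that is Qr-74, then I(M+2)/I(M) = [C(1,1)·p^0·(1−p)] / p^1 = 1·(1−p)/p = 100.000/53.610 = 1.8653
(1−p)/p = 1.8653/1 = 1.8653  ⇒  p = 1/(1 + 1.8653) = 0.3490
Qr-74: 34.9%, Qr-76: 65.1%.

65.1%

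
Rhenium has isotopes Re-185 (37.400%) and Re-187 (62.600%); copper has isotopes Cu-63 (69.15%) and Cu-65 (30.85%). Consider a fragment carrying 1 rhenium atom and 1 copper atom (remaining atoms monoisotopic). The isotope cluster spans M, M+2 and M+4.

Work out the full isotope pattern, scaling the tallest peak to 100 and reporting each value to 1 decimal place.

Rhenium pattern (n=1): 0.3740 : 0.6260
Copper pattern (n=1): 0.6915 : 0.3085
Convolve the two distributions (both contribute in 2-u steps):
  M: 0.3740×0.6915 = 0.258621
  M+2: 0.3740×0.3085 + 0.6260×0.6915 = 0.548258
  M+4: 0.6260×0.3085 = 0.193121
Scale to base peak (0.548258) = 100: 47.2 : 100.0 : 35.2

47.2 : 100.0 : 35.2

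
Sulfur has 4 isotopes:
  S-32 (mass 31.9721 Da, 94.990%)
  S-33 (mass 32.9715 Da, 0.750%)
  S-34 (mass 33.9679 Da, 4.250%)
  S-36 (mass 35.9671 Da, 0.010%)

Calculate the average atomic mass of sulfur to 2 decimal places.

32.06 Da

The abundance-weighted mean is 0.94990 × 31.9721 + 0.00750 × 32.9715 + 0.04250 × 33.9679 + 0.00010 × 35.9671
= 30.37030 + 0.24729 + 1.44364 + 0.00360 = 32.06483 Da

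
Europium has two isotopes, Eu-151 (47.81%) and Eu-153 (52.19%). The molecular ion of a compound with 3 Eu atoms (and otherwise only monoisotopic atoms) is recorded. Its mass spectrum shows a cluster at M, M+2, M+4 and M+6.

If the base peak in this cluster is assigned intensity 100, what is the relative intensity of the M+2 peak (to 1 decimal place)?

Binomial terms of (0.4781 + 0.5219)^3: M 0.1093, M+2 0.3579, M+4 0.3907, M+6 0.1422 → M+4 is the base peak.
P(M+4) = C(3,2) × 0.4781^1 × 0.5219^2 = 3 × 0.4781 × 0.27237961 = 0.390674 (base)
P(M+2) = C(3,1) × 0.4781^2 × 0.5219^1 = 3 × 0.22857961 × 0.5219 = 0.357887
Relative intensity = 0.357887 / 0.390674 × 100 = 91.6

91.6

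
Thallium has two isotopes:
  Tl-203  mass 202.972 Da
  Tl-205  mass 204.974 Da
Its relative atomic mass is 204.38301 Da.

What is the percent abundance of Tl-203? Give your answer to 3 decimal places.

29.520%

With x = fraction of Tl-203 (so Tl-205 is 1 − x):
202.972·x + 204.974·(1 − x) = 204.38301
(202.972 − 204.974)·x = 204.38301 − 204.974
x = -0.59099 / -2.002 = 0.29520 → 29.520% Tl-203, 70.480% Tl-205.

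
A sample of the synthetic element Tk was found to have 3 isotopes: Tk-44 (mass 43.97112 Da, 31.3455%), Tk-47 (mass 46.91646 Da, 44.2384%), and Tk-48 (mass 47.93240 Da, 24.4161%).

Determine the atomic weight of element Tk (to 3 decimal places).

46.241 Da

Average mass = Σ (abundance × isotope mass) = 0.313455 × 43.97112 + 0.442384 × 46.91646 + 0.244161 × 47.93240
= 13.782967 + 20.755091 + 11.703223 = 46.241281 Da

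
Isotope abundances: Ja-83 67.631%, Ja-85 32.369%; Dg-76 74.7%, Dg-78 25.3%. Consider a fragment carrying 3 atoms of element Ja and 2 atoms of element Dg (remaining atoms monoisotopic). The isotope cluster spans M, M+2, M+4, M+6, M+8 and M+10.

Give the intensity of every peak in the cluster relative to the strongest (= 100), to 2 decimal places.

Element Ja pattern (n=3): 0.30934096 : 0.44416277 : 0.21258158 : 0.03391469
Element Dg pattern (n=2): 0.558009 : 0.377982 : 0.064009
Convolve the two distributions (both contribute in 2-u steps):
  M: 0.30934096×0.558009 = 0.172615
  M+2: 0.30934096×0.377982 + 0.44416277×0.558009 = 0.364772
  M+4: 0.30934096×0.064009 + 0.44416277×0.377982 + 0.21258158×0.558009 = 0.306309
  M+6: 0.44416277×0.064009 + 0.21258158×0.377982 + 0.03391469×0.558009 = 0.127707
  M+8: 0.21258158×0.064009 + 0.03391469×0.377982 = 0.026426
  M+10: 0.03391469×0.064009 = 0.002171
Scale to base peak (0.364772) = 100: 47.32 : 100.00 : 83.97 : 35.01 : 7.24 : 0.60

47.32 : 100.00 : 83.97 : 35.01 : 7.24 : 0.60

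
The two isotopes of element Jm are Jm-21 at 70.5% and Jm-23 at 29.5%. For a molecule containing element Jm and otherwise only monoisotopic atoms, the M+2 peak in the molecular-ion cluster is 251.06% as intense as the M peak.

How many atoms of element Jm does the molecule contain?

For n independent Jm atoms, I(M+2)/I(M) = n · (abundance Jm-23) / (abundance Jm-21) = n · 0.295/0.705.
n = 2.5106 × 0.705/0.295 = 6.00 ≈ 6

6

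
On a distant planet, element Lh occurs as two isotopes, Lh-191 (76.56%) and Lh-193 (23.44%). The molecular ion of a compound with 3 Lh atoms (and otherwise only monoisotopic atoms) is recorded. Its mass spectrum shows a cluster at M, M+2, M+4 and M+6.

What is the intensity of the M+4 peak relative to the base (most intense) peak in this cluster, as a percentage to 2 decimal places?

(0.7656 + 0.2344)^3 gives M 0.4488, M+2 0.4122, M+4 0.1262, M+6 0.0129; the largest is M.
P(M) = C(3,0) × 0.7656^3 × 0.2344^0 = 1 × 0.44875136 × 1.0000 = 0.448751 (base)
P(M+4) = C(3,2) × 0.7656^1 × 0.2344^2 = 3 × 0.7656 × 0.05494336 = 0.126194
Relative intensity = 0.126194 / 0.448751 × 100 = 28.12

28.12%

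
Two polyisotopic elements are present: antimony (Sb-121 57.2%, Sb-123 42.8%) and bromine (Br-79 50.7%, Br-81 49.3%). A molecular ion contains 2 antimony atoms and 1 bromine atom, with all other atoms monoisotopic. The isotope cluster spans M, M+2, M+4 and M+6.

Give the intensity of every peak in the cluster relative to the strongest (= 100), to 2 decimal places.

40.50 : 100.00 : 81.62 : 22.05

Antimony pattern (n=2): 0.327184 : 0.489632 : 0.183184
Bromine pattern (n=1): 0.5070 : 0.4930
Convolve the two distributions (both contribute in 2-u steps):
  M: 0.327184×0.5070 = 0.165882
  M+2: 0.327184×0.4930 + 0.489632×0.5070 = 0.409545
  M+4: 0.489632×0.4930 + 0.183184×0.5070 = 0.334263
  M+6: 0.183184×0.4930 = 0.090310
Scale to base peak (0.409545) = 100: 40.50 : 100.00 : 81.62 : 22.05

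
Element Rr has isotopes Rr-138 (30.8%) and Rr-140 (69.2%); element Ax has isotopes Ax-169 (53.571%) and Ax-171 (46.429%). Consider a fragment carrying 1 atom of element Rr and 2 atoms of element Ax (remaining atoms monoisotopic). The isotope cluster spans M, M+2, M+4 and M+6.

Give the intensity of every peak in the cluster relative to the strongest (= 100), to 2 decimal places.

21.53 : 85.68 : 100.00 : 36.33

Element Rr pattern (n=1): 0.3080 : 0.6920
Element Ax pattern (n=2): 0.2869852 : 0.49744959 : 0.2155652
Convolve the two distributions (both contribute in 2-u steps):
  M: 0.3080×0.2869852 = 0.088391
  M+2: 0.3080×0.49744959 + 0.6920×0.2869852 = 0.351808
  M+4: 0.3080×0.2155652 + 0.6920×0.49744959 = 0.410629
  M+6: 0.6920×0.2155652 = 0.149171
Scale to base peak (0.410629) = 100: 21.53 : 85.68 : 100.00 : 36.33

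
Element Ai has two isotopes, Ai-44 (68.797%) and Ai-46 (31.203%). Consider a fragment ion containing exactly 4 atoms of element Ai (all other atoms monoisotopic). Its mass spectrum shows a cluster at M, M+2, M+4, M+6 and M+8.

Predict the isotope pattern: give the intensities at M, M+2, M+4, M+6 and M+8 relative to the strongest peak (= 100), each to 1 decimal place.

The 4 Ai atoms are independent, so intensities follow the terms of (0.68797 + 0.31203)^4.
P(M) = 0.68797^4 = 0.224015
P(M+2) = 4 × 0.68797^3 × 0.31203^1 = 0.406410
P(M+4) = 6 × 0.68797^2 × 0.31203^2 = 0.276492
P(M+6) = 4 × 0.68797^1 × 0.31203^3 = 0.083602
P(M+8) = 0.31203^4 = 0.009479
The M+2 peak is largest (0.406410); scaling to 100 gives 55.1 : 100.0 : 68.0 : 20.6 : 2.3.

55.1 : 100.0 : 68.0 : 20.6 : 2.3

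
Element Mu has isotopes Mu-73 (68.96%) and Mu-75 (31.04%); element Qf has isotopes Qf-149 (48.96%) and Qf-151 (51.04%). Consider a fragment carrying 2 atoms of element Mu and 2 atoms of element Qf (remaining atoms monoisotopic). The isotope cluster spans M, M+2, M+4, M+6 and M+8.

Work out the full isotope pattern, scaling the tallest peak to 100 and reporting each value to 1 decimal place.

31.6 : 94.3 : 100.0 : 44.2 : 7.0

Element Mu pattern (n=2): 0.47554816 : 0.42810368 : 0.09634816
Element Qf pattern (n=2): 0.23970816 : 0.49978368 : 0.26050816
Convolve the two distributions (both contribute in 2-u steps):
  M: 0.47554816×0.23970816 = 0.113993
  M+2: 0.47554816×0.49978368 + 0.42810368×0.23970816 = 0.340291
  M+4: 0.47554816×0.26050816 + 0.42810368×0.49978368 + 0.09634816×0.23970816 = 0.360939
  M+6: 0.42810368×0.26050816 + 0.09634816×0.49978368 = 0.159678
  M+8: 0.09634816×0.26050816 = 0.025099
Scale to base peak (0.360939) = 100: 31.6 : 94.3 : 100.0 : 44.2 : 7.0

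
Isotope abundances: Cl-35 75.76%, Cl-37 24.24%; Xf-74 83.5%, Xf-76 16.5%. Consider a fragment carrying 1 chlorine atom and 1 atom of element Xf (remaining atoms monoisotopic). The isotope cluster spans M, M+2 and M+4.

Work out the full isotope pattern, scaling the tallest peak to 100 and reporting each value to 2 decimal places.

Chlorine pattern (n=1): 0.7576 : 0.2424
Element Xf pattern (n=1): 0.8350 : 0.1650
Convolve the two distributions (both contribute in 2-u steps):
  M: 0.7576×0.8350 = 0.632596
  M+2: 0.7576×0.1650 + 0.2424×0.8350 = 0.327408
  M+4: 0.2424×0.1650 = 0.039996
Scale to base peak (0.632596) = 100: 100.00 : 51.76 : 6.32

100.00 : 51.76 : 6.32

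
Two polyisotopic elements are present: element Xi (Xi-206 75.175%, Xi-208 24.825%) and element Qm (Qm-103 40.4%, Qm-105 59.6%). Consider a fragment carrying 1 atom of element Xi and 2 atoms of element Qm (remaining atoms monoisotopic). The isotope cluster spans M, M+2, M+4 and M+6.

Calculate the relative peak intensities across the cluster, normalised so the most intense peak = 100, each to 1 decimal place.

Element Xi pattern (n=1): 0.75175 : 0.24825
Element Qm pattern (n=2): 0.163216 : 0.481568 : 0.355216
Convolve the two distributions (both contribute in 2-u steps):
  M: 0.75175×0.163216 = 0.122698
  M+2: 0.75175×0.481568 + 0.24825×0.163216 = 0.402537
  M+4: 0.75175×0.355216 + 0.24825×0.481568 = 0.386583
  M+6: 0.24825×0.355216 = 0.088182
Scale to base peak (0.402537) = 100: 30.5 : 100.0 : 96.0 : 21.9

30.5 : 100.0 : 96.0 : 21.9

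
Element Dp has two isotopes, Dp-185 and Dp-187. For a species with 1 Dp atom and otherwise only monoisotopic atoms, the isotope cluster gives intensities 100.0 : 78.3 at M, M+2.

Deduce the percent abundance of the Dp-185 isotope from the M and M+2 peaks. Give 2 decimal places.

56.09%

Let p = fractional abundance of Dp-185. I(M+2)/I(M) = [C(1,1)·p^0·(1−p)] / p^1 = 1·(1−p)/p = 78.3/100.0 = 0.7830
(1−p)/p = 0.7830/1 = 0.7830  ⇒  p = 1/(1 + 0.7830) = 0.5609
Dp-185: 56.09%, Dp-187: 43.91%.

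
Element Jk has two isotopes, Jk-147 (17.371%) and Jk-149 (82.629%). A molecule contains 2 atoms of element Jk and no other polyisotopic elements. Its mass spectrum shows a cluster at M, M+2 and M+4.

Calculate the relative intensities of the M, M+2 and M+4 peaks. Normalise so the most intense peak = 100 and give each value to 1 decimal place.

Expanding (0.17371 + 0.82629)^2:
P(M) = 0.17371^2 = 0.030175
P(M+2) = 2 × 0.17371^1 × 0.82629^1 = 0.287070
P(M+4) = 0.82629^2 = 0.682755
The M+4 peak is largest (0.682755); scaling to 100 gives 4.4 : 42.0 : 100.0.

4.4 : 42.0 : 100.0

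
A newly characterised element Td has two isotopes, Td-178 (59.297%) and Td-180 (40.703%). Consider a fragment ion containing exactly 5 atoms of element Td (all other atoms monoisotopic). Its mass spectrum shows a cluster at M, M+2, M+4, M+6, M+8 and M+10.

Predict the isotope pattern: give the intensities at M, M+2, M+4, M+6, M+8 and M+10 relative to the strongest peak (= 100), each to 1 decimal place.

21.2 : 72.8 : 100.0 : 68.6 : 23.6 : 3.2

Each Td atom is independently Td-178 (p = 0.59297) or Td-180 (q = 0.40703); the cluster is the binomial expansion (p + q)^5.
P(M) = 0.59297^5 = 0.073310
P(M+2) = 5 × 0.59297^4 × 0.40703^1 = 0.251610
P(M+4) = 10 × 0.59297^3 × 0.40703^2 = 0.345423
P(M+6) = 10 × 0.59297^2 × 0.40703^3 = 0.237107
P(M+8) = 5 × 0.59297^1 × 0.40703^4 = 0.081378
P(M+10) = 0.40703^5 = 0.011172
The M+4 peak is largest (0.345423); scaling to 100 gives 21.2 : 72.8 : 100.0 : 68.6 : 23.6 : 3.2.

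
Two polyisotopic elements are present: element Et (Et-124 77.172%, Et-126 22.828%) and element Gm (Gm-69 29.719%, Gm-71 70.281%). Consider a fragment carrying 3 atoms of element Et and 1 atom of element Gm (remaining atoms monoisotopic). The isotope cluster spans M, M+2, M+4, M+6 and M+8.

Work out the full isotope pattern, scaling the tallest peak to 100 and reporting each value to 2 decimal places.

30.75 : 100.00 : 72.60 : 19.88 : 1.88

Element Et pattern (n=3): 0.4595992 : 0.40785767 : 0.12064706 : 0.01189607
Element Gm pattern (n=1): 0.29719 : 0.70281
Convolve the two distributions (both contribute in 2-u steps):
  M: 0.4595992×0.29719 = 0.136588
  M+2: 0.4595992×0.70281 + 0.40785767×0.29719 = 0.444222
  M+4: 0.40785767×0.70281 + 0.12064706×0.29719 = 0.322502
  M+6: 0.12064706×0.70281 + 0.01189607×0.29719 = 0.088327
  M+8: 0.01189607×0.70281 = 0.008361
Scale to base peak (0.444222) = 100: 30.75 : 100.00 : 72.60 : 19.88 : 1.88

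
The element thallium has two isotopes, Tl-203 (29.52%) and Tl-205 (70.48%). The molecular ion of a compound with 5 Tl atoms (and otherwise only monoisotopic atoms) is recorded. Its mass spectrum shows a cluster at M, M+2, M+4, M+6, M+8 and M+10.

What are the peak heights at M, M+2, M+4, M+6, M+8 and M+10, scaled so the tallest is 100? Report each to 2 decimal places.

0.62 : 7.35 : 35.09 : 83.77 : 100.00 : 47.75

Expanding (0.2952 + 0.7048)^5:
P(M) = 0.2952^5 = 0.002242
P(M+2) = 5 × 0.2952^4 × 0.7048^1 = 0.026761
P(M+4) = 10 × 0.2952^3 × 0.7048^2 = 0.127785
P(M+6) = 10 × 0.2952^2 × 0.7048^3 = 0.305092
P(M+8) = 5 × 0.2952^1 × 0.7048^4 = 0.364208
P(M+10) = 0.7048^5 = 0.173912
The M+8 peak is largest (0.364208); scaling to 100 gives 0.62 : 7.35 : 35.09 : 83.77 : 100.00 : 47.75.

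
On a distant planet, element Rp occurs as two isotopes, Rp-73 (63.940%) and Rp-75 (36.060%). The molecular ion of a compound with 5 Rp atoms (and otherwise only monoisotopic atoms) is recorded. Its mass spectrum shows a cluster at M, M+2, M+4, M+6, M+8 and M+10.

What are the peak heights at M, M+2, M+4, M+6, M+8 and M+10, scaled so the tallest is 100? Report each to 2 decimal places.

The 5 Rp atoms are independent, so intensities follow the terms of (0.63940 + 0.36060)^5.
P(M) = 0.63940^5 = 0.106872
P(M+2) = 5 × 0.63940^4 × 0.36060^1 = 0.301360
P(M+4) = 10 × 0.63940^3 × 0.36060^2 = 0.339914
P(M+6) = 10 × 0.63940^2 × 0.36060^3 = 0.191700
P(M+8) = 5 × 0.63940^1 × 0.36060^4 = 0.054056
P(M+10) = 0.36060^5 = 0.006097
The M+4 peak is largest (0.339914); scaling to 100 gives 31.44 : 88.66 : 100.00 : 56.40 : 15.90 : 1.79.

31.44 : 88.66 : 100.00 : 56.40 : 15.90 : 1.79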